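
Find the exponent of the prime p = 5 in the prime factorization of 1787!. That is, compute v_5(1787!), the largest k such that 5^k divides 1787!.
v_5(1787!) = 444

Legendre's formula: v_p(n!) = Σ_{k ≥ 1} ⌊n / p^k⌋. For p = 5, n = 1787, the terms are:
  ⌊1787/5^1⌋ = ⌊1787/5⌋ = 357
  ⌊1787/5^2⌋ = ⌊1787/25⌋ = 71
  ⌊1787/5^3⌋ = ⌊1787/125⌋ = 14
  ⌊1787/5^4⌋ = ⌊1787/625⌋ = 2
(the next term ⌊1787/5^5⌋ = 0, terminating the sum). Summing: v_5(1787!) = 357 + 71 + 14 + 2 = 444.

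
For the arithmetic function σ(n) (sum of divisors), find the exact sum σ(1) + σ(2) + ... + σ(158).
Σ_{n ≤ 158} σ(n) = 20560

Compute σ(n) for each 1 ≤ n ≤ 158: σ(1) = 1, σ(2) = 3, σ(3) = 4, σ(4) = 7, σ(5) = 6, σ(6) = 12, σ(7) = 8, σ(8) = 15, σ(9) = 13, σ(10) = 18, σ(11) = 12, σ(12) = 28, σ(13) = 14, σ(14) = 24, σ(15) = 24, σ(16) = 31, σ(17) = 18, σ(18) = 39, σ(19) = 20, σ(20) = 42, σ(21) = 32, σ(22) = 36, σ(23) = 24, σ(24) = 60, σ(25) = 31, σ(26) = 42, σ(27) = 40, σ(28) = 56, σ(29) = 30, σ(30) = 72, σ(31) = 32, σ(32) = 63, σ(33) = 48, σ(34) = 54, σ(35) = 48, σ(36) = 91, σ(37) = 38, σ(38) = 60, σ(39) = 56, σ(40) = 90, σ(41) = 42, σ(42) = 96, σ(43) = 44, σ(44) = 84, σ(45) = 78, σ(46) = 72, σ(47) = 48, σ(48) = 124, σ(49) = 57, σ(50) = 93, σ(51) = 72, σ(52) = 98, σ(53) = 54, σ(54) = 120, σ(55) = 72, σ(56) = 120, σ(57) = 80, σ(58) = 90, σ(59) = 60, σ(60) = 168, σ(61) = 62, σ(62) = 96, σ(63) = 104, σ(64) = 127, σ(65) = 84, σ(66) = 144, σ(67) = 68, σ(68) = 126, σ(69) = 96, σ(70) = 144, σ(71) = 72, σ(72) = 195, σ(73) = 74, σ(74) = 114, σ(75) = 124, σ(76) = 140, σ(77) = 96, σ(78) = 168, σ(79) = 80, σ(80) = 186, σ(81) = 121, σ(82) = 126, σ(83) = 84, σ(84) = 224, σ(85) = 108, σ(86) = 132, σ(87) = 120, σ(88) = 180, σ(89) = 90, σ(90) = 234, σ(91) = 112, σ(92) = 168, σ(93) = 128, σ(94) = 144, σ(95) = 120, σ(96) = 252, σ(97) = 98, σ(98) = 171, σ(99) = 156, σ(100) = 217, σ(101) = 102, σ(102) = 216, σ(103) = 104, σ(104) = 210, σ(105) = 192, σ(106) = 162, σ(107) = 108, σ(108) = 280, σ(109) = 110, σ(110) = 216, σ(111) = 152, σ(112) = 248, σ(113) = 114, σ(114) = 240, σ(115) = 144, σ(116) = 210, σ(117) = 182, σ(118) = 180, σ(119) = 144, σ(120) = 360, σ(121) = 133, σ(122) = 186, σ(123) = 168, σ(124) = 224, σ(125) = 156, σ(126) = 312, σ(127) = 128, σ(128) = 255, σ(129) = 176, σ(130) = 252, σ(131) = 132, σ(132) = 336, σ(133) = 160, σ(134) = 204, σ(135) = 240, σ(136) = 270, σ(137) = 138, σ(138) = 288, σ(139) = 140, σ(140) = 336, σ(141) = 192, σ(142) = 216, σ(143) = 168, σ(144) = 403, σ(145) = 180, σ(146) = 222, σ(147) = 228, σ(148) = 266, σ(149) = 150, σ(150) = 372, σ(151) = 152, σ(152) = 300, σ(153) = 234, σ(154) = 288, σ(155) = 192, σ(156) = 392, σ(157) = 158, σ(158) = 240. Summing all 158 values: 20560. (Average order: Σ_{n ≤ x} σ(n) ~ (π²/12) x². For x = 158, (π²/12)·158² ≈ 20532.07.)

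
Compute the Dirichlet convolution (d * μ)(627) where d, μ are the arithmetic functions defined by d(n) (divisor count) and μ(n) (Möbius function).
(d * μ)(627) = 1

Divisors of 627: [1, 3, 11, 19, 33, 57, 209, 627]. For each d | 627:
  d = 1: d(1) · μ(627/1) = 1 · -1 = -1
  d = 3: d(3) · μ(627/3) = 2 · 1 = 2
  d = 11: d(11) · μ(627/11) = 2 · 1 = 2
  d = 19: d(19) · μ(627/19) = 2 · 1 = 2
  d = 33: d(33) · μ(627/33) = 4 · -1 = -4
  d = 57: d(57) · μ(627/57) = 4 · -1 = -4
  d = 209: d(209) · μ(627/209) = 4 · -1 = -4
  d = 627: d(627) · μ(627/627) = 8 · 1 = 8
Summing: (d * μ)(627) = -1 + 2 + 2 + 2 + -4 + -4 + -4 + 8 = 1.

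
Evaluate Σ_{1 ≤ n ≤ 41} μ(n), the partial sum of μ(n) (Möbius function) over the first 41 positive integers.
Σ_{n ≤ 41} μ(n) = -1

Compute μ(n) for each 1 ≤ n ≤ 41: μ(1) = 1, μ(2) = -1, μ(3) = -1, μ(4) = 0, μ(5) = -1, μ(6) = 1, μ(7) = -1, μ(8) = 0, μ(9) = 0, μ(10) = 1, μ(11) = -1, μ(12) = 0, μ(13) = -1, μ(14) = 1, μ(15) = 1, μ(16) = 0, μ(17) = -1, μ(18) = 0, μ(19) = -1, μ(20) = 0, μ(21) = 1, μ(22) = 1, μ(23) = -1, μ(24) = 0, μ(25) = 0, μ(26) = 1, μ(27) = 0, μ(28) = 0, μ(29) = -1, μ(30) = -1, μ(31) = -1, μ(32) = 0, μ(33) = 1, μ(34) = 1, μ(35) = 1, μ(36) = 0, μ(37) = -1, μ(38) = 1, μ(39) = 1, μ(40) = 0, μ(41) = -1. Summing all 41 values: -1. (Mertens function M(x) = Σ_{n ≤ x} μ(n); on average M(x) should be small (PNT ⟺ M(x) = o(x)).)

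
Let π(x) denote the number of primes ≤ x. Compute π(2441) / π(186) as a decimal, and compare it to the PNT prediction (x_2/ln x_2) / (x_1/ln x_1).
π(2441)/π(186) = 362/42 ≈ 8.6190;  PNT prediction ≈ 8.7922.

π(186) = 42 and π(2441) = 362, so π(2441)/π(186) ≈ 8.6190. The PNT-predicted ratio is (2441/ln(2441)) / (186/ln(186)) ≈ 8.7922. The two agree to within a few percent, as expected.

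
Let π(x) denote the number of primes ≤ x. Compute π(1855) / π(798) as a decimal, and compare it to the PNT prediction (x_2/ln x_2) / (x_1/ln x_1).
π(1855)/π(798) = 283/139 ≈ 2.0360;  PNT prediction ≈ 2.0640.

π(798) = 139 and π(1855) = 283, so π(1855)/π(798) ≈ 2.0360. The PNT-predicted ratio is (1855/ln(1855)) / (798/ln(798)) ≈ 2.0640. The two agree to within a few percent, as expected.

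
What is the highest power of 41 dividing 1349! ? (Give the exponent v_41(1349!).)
v_41(1349!) = 32

Legendre's formula: v_p(n!) = Σ_{k ≥ 1} ⌊n / p^k⌋. For p = 41, n = 1349, the terms are:
  ⌊1349/41^1⌋ = ⌊1349/41⌋ = 32
(the next term ⌊1349/41^2⌋ = 0, terminating the sum). Summing: v_41(1349!) = 32 = 32.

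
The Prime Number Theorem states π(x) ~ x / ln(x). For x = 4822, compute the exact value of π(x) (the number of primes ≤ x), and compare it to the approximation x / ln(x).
π(4822) = 649;  x/ln(x) ≈ 568.57;  relative error ≈ 12.39%.

Directly count primes up to 4822: π(4822) = 649. The PNT approximation gives 4822/ln(4822) ≈ 4822/8.48094 ≈ 568.57. Relative error (π(x) − x/ln(x)) / π(x) ≈ 12.39%; the approximation is known to undercount slightly (Li(x) is a better estimate).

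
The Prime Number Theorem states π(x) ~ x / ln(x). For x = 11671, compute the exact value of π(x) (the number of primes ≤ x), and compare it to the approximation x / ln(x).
π(11671) = 1400;  x/ln(x) ≈ 1246.25;  relative error ≈ 10.98%.

Directly count primes up to 11671: π(11671) = 1400. The PNT approximation gives 11671/ln(11671) ≈ 11671/9.36486 ≈ 1246.25. Relative error (π(x) − x/ln(x)) / π(x) ≈ 10.98%; the approximation is known to undercount slightly (Li(x) is a better estimate).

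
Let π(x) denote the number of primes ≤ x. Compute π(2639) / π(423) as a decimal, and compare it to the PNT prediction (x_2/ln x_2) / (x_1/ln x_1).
π(2639)/π(423) = 382/82 ≈ 4.6585;  PNT prediction ≈ 4.7890.

π(423) = 82 and π(2639) = 382, so π(2639)/π(423) ≈ 4.6585. The PNT-predicted ratio is (2639/ln(2639)) / (423/ln(423)) ≈ 4.7890. The two agree to within a few percent, as expected.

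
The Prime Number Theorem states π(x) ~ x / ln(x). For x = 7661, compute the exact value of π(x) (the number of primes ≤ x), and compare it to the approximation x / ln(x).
π(7661) = 971;  x/ln(x) ≈ 856.56;  relative error ≈ 11.79%.

Directly count primes up to 7661: π(7661) = 971. The PNT approximation gives 7661/ln(7661) ≈ 7661/8.94390 ≈ 856.56. Relative error (π(x) − x/ln(x)) / π(x) ≈ 11.79%; the approximation is known to undercount slightly (Li(x) is a better estimate).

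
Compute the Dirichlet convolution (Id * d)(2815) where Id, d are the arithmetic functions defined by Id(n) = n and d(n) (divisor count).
(Id * d)(2815) = 3955

Divisors of 2815: [1, 5, 563, 2815]. For each d | 2815:
  d = 1: Id(1) · d(2815/1) = 1 · 4 = 4
  d = 5: Id(5) · d(2815/5) = 5 · 2 = 10
  d = 563: Id(563) · d(2815/563) = 563 · 2 = 1126
  d = 2815: Id(2815) · d(2815/2815) = 2815 · 1 = 2815
Summing: (Id * d)(2815) = 4 + 10 + 1126 + 2815 = 3955.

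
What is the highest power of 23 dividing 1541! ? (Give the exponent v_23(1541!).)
v_23(1541!) = 69

Legendre's formula: v_p(n!) = Σ_{k ≥ 1} ⌊n / p^k⌋. For p = 23, n = 1541, the terms are:
  ⌊1541/23^1⌋ = ⌊1541/23⌋ = 67
  ⌊1541/23^2⌋ = ⌊1541/529⌋ = 2
(the next term ⌊1541/23^3⌋ = 0, terminating the sum). Summing: v_23(1541!) = 67 + 2 = 69.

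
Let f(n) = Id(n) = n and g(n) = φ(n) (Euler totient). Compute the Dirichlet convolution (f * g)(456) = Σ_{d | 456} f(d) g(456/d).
(Id * φ)(456) = 3700

Divisors of 456: [1, 2, 3, 4, 6, 8, 12, 19, 24, 38, 57, 76, 114, 152, 228, 456]. For each d | 456:
  d = 1: Id(1) · φ(456/1) = 1 · 144 = 144
  d = 2: Id(2) · φ(456/2) = 2 · 72 = 144
  d = 3: Id(3) · φ(456/3) = 3 · 72 = 216
  d = 4: Id(4) · φ(456/4) = 4 · 36 = 144
  d = 6: Id(6) · φ(456/6) = 6 · 36 = 216
  d = 8: Id(8) · φ(456/8) = 8 · 36 = 288
  d = 12: Id(12) · φ(456/12) = 12 · 18 = 216
  d = 19: Id(19) · φ(456/19) = 19 · 8 = 152
  d = 24: Id(24) · φ(456/24) = 24 · 18 = 432
  d = 38: Id(38) · φ(456/38) = 38 · 4 = 152
  d = 57: Id(57) · φ(456/57) = 57 · 4 = 228
  d = 76: Id(76) · φ(456/76) = 76 · 2 = 152
  d = 114: Id(114) · φ(456/114) = 114 · 2 = 228
  d = 152: Id(152) · φ(456/152) = 152 · 2 = 304
  d = 228: Id(228) · φ(456/228) = 228 · 1 = 228
  d = 456: Id(456) · φ(456/456) = 456 · 1 = 456
Summing: (Id * φ)(456) = 144 + 144 + 216 + 144 + 216 + 288 + 216 + 152 + 432 + 152 + 228 + 152 + 228 + 304 + 228 + 456 = 3700.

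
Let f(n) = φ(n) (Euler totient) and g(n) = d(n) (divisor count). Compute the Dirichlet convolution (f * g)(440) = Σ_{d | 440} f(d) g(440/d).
(φ * d)(440) = 1080

Divisors of 440: [1, 2, 4, 5, 8, 10, 11, 20, 22, 40, 44, 55, 88, 110, 220, 440]. For each d | 440:
  d = 1: φ(1) · d(440/1) = 1 · 16 = 16
  d = 2: φ(2) · d(440/2) = 1 · 12 = 12
  d = 4: φ(4) · d(440/4) = 2 · 8 = 16
  d = 5: φ(5) · d(440/5) = 4 · 8 = 32
  d = 8: φ(8) · d(440/8) = 4 · 4 = 16
  d = 10: φ(10) · d(440/10) = 4 · 6 = 24
  d = 11: φ(11) · d(440/11) = 10 · 8 = 80
  d = 20: φ(20) · d(440/20) = 8 · 4 = 32
  d = 22: φ(22) · d(440/22) = 10 · 6 = 60
  d = 40: φ(40) · d(440/40) = 16 · 2 = 32
  d = 44: φ(44) · d(440/44) = 20 · 4 = 80
  d = 55: φ(55) · d(440/55) = 40 · 4 = 160
  d = 88: φ(88) · d(440/88) = 40 · 2 = 80
  d = 110: φ(110) · d(440/110) = 40 · 3 = 120
  d = 220: φ(220) · d(440/220) = 80 · 2 = 160
  d = 440: φ(440) · d(440/440) = 160 · 1 = 160
Summing: (φ * d)(440) = 16 + 12 + 16 + 32 + 16 + 24 + 80 + 32 + 60 + 32 + 80 + 160 + 80 + 120 + 160 + 160 = 1080.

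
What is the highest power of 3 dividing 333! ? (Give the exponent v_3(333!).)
v_3(333!) = 165

Legendre's formula: v_p(n!) = Σ_{k ≥ 1} ⌊n / p^k⌋. For p = 3, n = 333, the terms are:
  ⌊333/3^1⌋ = ⌊333/3⌋ = 111
  ⌊333/3^2⌋ = ⌊333/9⌋ = 37
  ⌊333/3^3⌋ = ⌊333/27⌋ = 12
  ⌊333/3^4⌋ = ⌊333/81⌋ = 4
  ⌊333/3^5⌋ = ⌊333/243⌋ = 1
(the next term ⌊333/3^6⌋ = 0, terminating the sum). Summing: v_3(333!) = 111 + 37 + 12 + 4 + 1 = 165.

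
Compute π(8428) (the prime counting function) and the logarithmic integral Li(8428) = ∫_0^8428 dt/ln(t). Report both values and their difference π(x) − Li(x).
π(8428) = 1053;  Li(8428) ≈ 1073.90;  π(x) − Li(x) ≈ -20.90.

Direct count of primes ≤ 8428 gives π(8428) = 1053. Numerical evaluation of the logarithmic integral gives Li(8428) ≈ 1073.90. The difference π(x) − Li(x) ≈ -20.90 is typically negative for small/moderate x (Li(x) overestimates), though Littlewood's theorem shows this sign changes infinitely often.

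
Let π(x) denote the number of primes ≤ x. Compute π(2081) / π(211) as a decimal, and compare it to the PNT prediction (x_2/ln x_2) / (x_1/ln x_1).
π(2081)/π(211) = 313/47 ≈ 6.6596;  PNT prediction ≈ 6.9082.

π(211) = 47 and π(2081) = 313, so π(2081)/π(211) ≈ 6.6596. The PNT-predicted ratio is (2081/ln(2081)) / (211/ln(211)) ≈ 6.9082. The two agree to within a few percent, as expected.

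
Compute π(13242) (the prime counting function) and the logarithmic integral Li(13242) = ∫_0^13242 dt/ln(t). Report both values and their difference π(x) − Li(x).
π(13242) = 1574;  Li(13242) ≈ 1592.63;  π(x) − Li(x) ≈ -18.63.

Direct count of primes ≤ 13242 gives π(13242) = 1574. Numerical evaluation of the logarithmic integral gives Li(13242) ≈ 1592.63. The difference π(x) − Li(x) ≈ -18.63 is typically negative for small/moderate x (Li(x) overestimates), though Littlewood's theorem shows this sign changes infinitely often.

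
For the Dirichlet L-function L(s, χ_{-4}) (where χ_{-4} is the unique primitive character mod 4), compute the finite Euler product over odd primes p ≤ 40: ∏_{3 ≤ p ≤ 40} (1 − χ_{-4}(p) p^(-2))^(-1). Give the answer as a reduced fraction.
∏ = 136633422149134339/149104402366464000

The odd primes p ≤ 40 are [3, 5, 7, 11, 13, 17, 19, 23, 29, 31, 37]. For each, χ(p) = 1 if p ≡ 1 mod 4, χ(p) = −1 if p ≡ 3 mod 4. Taking (1 − χ(p)/p^2)^(-1) = p^2/(p^2 − χ(p)): (1 − (-1)/3^2)^(-1) · (1 − (1)/5^2)^(-1) · (1 − (-1)/7^2)^(-1) · (1 − (-1)/11^2)^(-1) · (1 − (1)/13^2)^(-1) · (1 − (1)/17^2)^(-1) · (1 − (-1)/19^2)^(-1) · (1 − (-1)/23^2)^(-1) · (1 − (1)/29^2)^(-1) · (1 − (-1)/31^2)^(-1) · (1 − (1)/37^2)^(-1) = 136633422149134339/149104402366464000.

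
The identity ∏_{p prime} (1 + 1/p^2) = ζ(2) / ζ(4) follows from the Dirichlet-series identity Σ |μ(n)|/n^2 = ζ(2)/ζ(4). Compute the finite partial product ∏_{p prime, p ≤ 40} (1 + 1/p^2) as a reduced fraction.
∏ = 270008184968000000/178631837133343209

The primes p ≤ 40 are [2, 3, 5, 7, 11, 13, 17, 19, 23, 29, 31, 37]. For each, (1 + 1/p^2) = (p^2 + 1)/p^2. Multiplying these fractions over p ∈ [2, 3, 5, 7, 11, 13, 17, 19, 23, 29, 31, 37] gives 270008184968000000/178631837133343209. (In the limit P → ∞ this tends to ζ(2)/ζ(4).)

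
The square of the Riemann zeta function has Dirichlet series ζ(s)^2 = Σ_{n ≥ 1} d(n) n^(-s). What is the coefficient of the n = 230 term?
d(230) = 8

ζ(s)^2 = (Σ 1/m^s)(Σ 1/k^s). The coefficient of 1/n^s in the product is the number of ordered pairs (m, k) with mk = n, which equals d(n). For n = 230, divisors are [1, 2, 5, 10, 23, 46, 115, 230], so d(230) = 8.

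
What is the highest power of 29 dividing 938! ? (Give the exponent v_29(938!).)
v_29(938!) = 33

Legendre's formula: v_p(n!) = Σ_{k ≥ 1} ⌊n / p^k⌋. For p = 29, n = 938, the terms are:
  ⌊938/29^1⌋ = ⌊938/29⌋ = 32
  ⌊938/29^2⌋ = ⌊938/841⌋ = 1
(the next term ⌊938/29^3⌋ = 0, terminating the sum). Summing: v_29(938!) = 32 + 1 = 33.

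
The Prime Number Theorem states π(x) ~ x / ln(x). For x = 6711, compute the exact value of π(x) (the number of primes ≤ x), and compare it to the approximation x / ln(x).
π(6711) = 866;  x/ln(x) ≈ 761.62;  relative error ≈ 12.05%.

Directly count primes up to 6711: π(6711) = 866. The PNT approximation gives 6711/ln(6711) ≈ 6711/8.81150 ≈ 761.62. Relative error (π(x) − x/ln(x)) / π(x) ≈ 12.05%; the approximation is known to undercount slightly (Li(x) is a better estimate).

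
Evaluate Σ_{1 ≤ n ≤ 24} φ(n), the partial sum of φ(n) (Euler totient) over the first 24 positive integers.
Σ_{n ≤ 24} φ(n) = 180

Compute φ(n) for each 1 ≤ n ≤ 24: φ(1) = 1, φ(2) = 1, φ(3) = 2, φ(4) = 2, φ(5) = 4, φ(6) = 2, φ(7) = 6, φ(8) = 4, φ(9) = 6, φ(10) = 4, φ(11) = 10, φ(12) = 4, φ(13) = 12, φ(14) = 6, φ(15) = 8, φ(16) = 8, φ(17) = 16, φ(18) = 6, φ(19) = 18, φ(20) = 8, φ(21) = 12, φ(22) = 10, φ(23) = 22, φ(24) = 8. Summing all 24 values: 180. (Average order: Σ_{n ≤ x} φ(n) ~ (3/π²) x². For x = 24, (3/π²)·24² ≈ 175.08.)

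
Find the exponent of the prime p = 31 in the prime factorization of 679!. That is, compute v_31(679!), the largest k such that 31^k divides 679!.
v_31(679!) = 21

Legendre's formula: v_p(n!) = Σ_{k ≥ 1} ⌊n / p^k⌋. For p = 31, n = 679, the terms are:
  ⌊679/31^1⌋ = ⌊679/31⌋ = 21
(the next term ⌊679/31^2⌋ = 0, terminating the sum). Summing: v_31(679!) = 21 = 21.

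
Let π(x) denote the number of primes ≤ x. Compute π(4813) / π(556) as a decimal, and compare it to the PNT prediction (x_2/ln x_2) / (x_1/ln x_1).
π(4813)/π(556) = 648/101 ≈ 6.4158;  PNT prediction ≈ 6.4530.

π(556) = 101 and π(4813) = 648, so π(4813)/π(556) ≈ 6.4158. The PNT-predicted ratio is (4813/ln(4813)) / (556/ln(556)) ≈ 6.4530. The two agree to within a few percent, as expected.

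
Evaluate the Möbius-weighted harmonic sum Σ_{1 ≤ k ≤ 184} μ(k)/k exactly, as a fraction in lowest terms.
Σ μ(k)/k = -9343595117515137578604221545686714814220917855566318160407897740846266/899557715467591630453369012945614634379252921727391775909918599930435715

Values of μ(k) for 1 ≤ k ≤ 184: μ(1) = 1, μ(2) = -1, μ(3) = -1, μ(5) = -1, μ(6) = 1, μ(7) = -1, μ(10) = 1, μ(11) = -1, μ(13) = -1, μ(14) = 1, μ(15) = 1, μ(17) = -1, μ(19) = -1, μ(21) = 1, μ(22) = 1, μ(23) = -1, μ(26) = 1, μ(29) = -1, μ(30) = -1, μ(31) = -1, μ(33) = 1, μ(34) = 1, μ(35) = 1, μ(37) = -1, μ(38) = 1, μ(39) = 1, μ(41) = -1, μ(42) = -1, μ(43) = -1, μ(46) = 1, μ(47) = -1, μ(51) = 1, μ(53) = -1, μ(55) = 1, μ(57) = 1, μ(58) = 1, μ(59) = -1, μ(61) = -1, μ(62) = 1, μ(65) = 1, μ(66) = -1, μ(67) = -1, μ(69) = 1, μ(70) = -1, μ(71) = -1, μ(73) = -1, μ(74) = 1, μ(77) = 1, μ(78) = -1, μ(79) = -1, μ(82) = 1, μ(83) = -1, μ(85) = 1, μ(86) = 1, μ(87) = 1, μ(89) = -1, μ(91) = 1, μ(93) = 1, μ(94) = 1, μ(95) = 1, μ(97) = -1, μ(101) = -1, μ(102) = -1, μ(103) = -1, μ(105) = -1, μ(106) = 1, μ(107) = -1, μ(109) = -1, μ(110) = -1, μ(111) = 1, μ(113) = -1, μ(114) = -1, μ(115) = 1, μ(118) = 1, μ(119) = 1, μ(122) = 1, μ(123) = 1, μ(127) = -1, μ(129) = 1, μ(130) = -1, μ(131) = -1, μ(133) = 1, μ(134) = 1, μ(137) = -1, μ(138) = -1, μ(139) = -1, μ(141) = 1, μ(142) = 1, μ(143) = 1, μ(145) = 1, μ(146) = 1, μ(149) = -1, μ(151) = -1, μ(154) = -1, μ(155) = 1, μ(157) = -1, μ(158) = 1, μ(159) = 1, μ(161) = 1, μ(163) = -1, μ(165) = -1, μ(166) = 1, μ(167) = -1, μ(170) = -1, μ(173) = -1, μ(174) = -1, μ(177) = 1, μ(178) = 1, μ(179) = -1, μ(181) = -1, μ(182) = -1, μ(183) = 1, with μ = 0 on non-squarefree integers. Summing μ(k)/k for k where μ(k) ≠ 0 gives -9343595117515137578604221545686714814220917855566318160407897740846266/899557715467591630453369012945614634379252921727391775909918599930435715 ≈ -0.0104. (PNT ⟺ this sum → 0 as n → ∞.)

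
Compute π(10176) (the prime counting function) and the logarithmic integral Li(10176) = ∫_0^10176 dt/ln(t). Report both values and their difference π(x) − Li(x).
π(10176) = 1249;  Li(10176) ≈ 1265.23;  π(x) − Li(x) ≈ -16.23.

Direct count of primes ≤ 10176 gives π(10176) = 1249. Numerical evaluation of the logarithmic integral gives Li(10176) ≈ 1265.23. The difference π(x) − Li(x) ≈ -16.23 is typically negative for small/moderate x (Li(x) overestimates), though Littlewood's theorem shows this sign changes infinitely often.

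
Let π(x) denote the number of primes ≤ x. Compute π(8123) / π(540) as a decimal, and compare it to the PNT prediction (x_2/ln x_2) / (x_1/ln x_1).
π(8123)/π(540) = 1022/99 ≈ 10.3232;  PNT prediction ≈ 10.5129.

π(540) = 99 and π(8123) = 1022, so π(8123)/π(540) ≈ 10.3232. The PNT-predicted ratio is (8123/ln(8123)) / (540/ln(540)) ≈ 10.5129. The two agree to within a few percent, as expected.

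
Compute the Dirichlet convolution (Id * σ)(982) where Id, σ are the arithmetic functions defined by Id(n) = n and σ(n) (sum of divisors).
(Id * σ)(982) = 4915

Divisors of 982: [1, 2, 491, 982]. For each d | 982:
  d = 1: Id(1) · σ(982/1) = 1 · 1476 = 1476
  d = 2: Id(2) · σ(982/2) = 2 · 492 = 984
  d = 491: Id(491) · σ(982/491) = 491 · 3 = 1473
  d = 982: Id(982) · σ(982/982) = 982 · 1 = 982
Summing: (Id * σ)(982) = 1476 + 984 + 1473 + 982 = 4915.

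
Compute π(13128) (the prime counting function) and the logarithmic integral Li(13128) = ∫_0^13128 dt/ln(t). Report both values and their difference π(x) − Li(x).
π(13128) = 1562;  Li(13128) ≈ 1580.61;  π(x) − Li(x) ≈ -18.61.

Direct count of primes ≤ 13128 gives π(13128) = 1562. Numerical evaluation of the logarithmic integral gives Li(13128) ≈ 1580.61. The difference π(x) − Li(x) ≈ -18.61 is typically negative for small/moderate x (Li(x) overestimates), though Littlewood's theorem shows this sign changes infinitely often.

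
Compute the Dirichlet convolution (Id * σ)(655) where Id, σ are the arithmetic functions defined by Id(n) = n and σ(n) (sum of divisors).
(Id * σ)(655) = 2893

Divisors of 655: [1, 5, 131, 655]. For each d | 655:
  d = 1: Id(1) · σ(655/1) = 1 · 792 = 792
  d = 5: Id(5) · σ(655/5) = 5 · 132 = 660
  d = 131: Id(131) · σ(655/131) = 131 · 6 = 786
  d = 655: Id(655) · σ(655/655) = 655 · 1 = 655
Summing: (Id * σ)(655) = 792 + 660 + 786 + 655 = 2893.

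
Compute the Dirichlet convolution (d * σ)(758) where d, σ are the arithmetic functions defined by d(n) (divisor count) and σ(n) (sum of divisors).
(d * σ)(758) = 1910

Divisors of 758: [1, 2, 379, 758]. For each d | 758:
  d = 1: d(1) · σ(758/1) = 1 · 1140 = 1140
  d = 2: d(2) · σ(758/2) = 2 · 380 = 760
  d = 379: d(379) · σ(758/379) = 2 · 3 = 6
  d = 758: d(758) · σ(758/758) = 4 · 1 = 4
Summing: (d * σ)(758) = 1140 + 760 + 6 + 4 = 1910.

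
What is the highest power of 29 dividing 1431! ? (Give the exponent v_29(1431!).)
v_29(1431!) = 50

Legendre's formula: v_p(n!) = Σ_{k ≥ 1} ⌊n / p^k⌋. For p = 29, n = 1431, the terms are:
  ⌊1431/29^1⌋ = ⌊1431/29⌋ = 49
  ⌊1431/29^2⌋ = ⌊1431/841⌋ = 1
(the next term ⌊1431/29^3⌋ = 0, terminating the sum). Summing: v_29(1431!) = 49 + 1 = 50.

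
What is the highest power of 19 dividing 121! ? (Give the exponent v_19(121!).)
v_19(121!) = 6

Legendre's formula: v_p(n!) = Σ_{k ≥ 1} ⌊n / p^k⌋. For p = 19, n = 121, the terms are:
  ⌊121/19^1⌋ = ⌊121/19⌋ = 6
(the next term ⌊121/19^2⌋ = 0, terminating the sum). Summing: v_19(121!) = 6 = 6.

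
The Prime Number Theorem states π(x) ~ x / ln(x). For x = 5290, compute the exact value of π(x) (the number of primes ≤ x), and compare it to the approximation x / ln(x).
π(5290) = 701;  x/ln(x) ≈ 617.01;  relative error ≈ 11.98%.

Directly count primes up to 5290: π(5290) = 701. The PNT approximation gives 5290/ln(5290) ≈ 5290/8.57357 ≈ 617.01. Relative error (π(x) − x/ln(x)) / π(x) ≈ 11.98%; the approximation is known to undercount slightly (Li(x) is a better estimate).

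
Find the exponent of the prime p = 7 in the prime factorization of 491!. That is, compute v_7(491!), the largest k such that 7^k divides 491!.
v_7(491!) = 81

Legendre's formula: v_p(n!) = Σ_{k ≥ 1} ⌊n / p^k⌋. For p = 7, n = 491, the terms are:
  ⌊491/7^1⌋ = ⌊491/7⌋ = 70
  ⌊491/7^2⌋ = ⌊491/49⌋ = 10
  ⌊491/7^3⌋ = ⌊491/343⌋ = 1
(the next term ⌊491/7^4⌋ = 0, terminating the sum). Summing: v_7(491!) = 70 + 10 + 1 = 81.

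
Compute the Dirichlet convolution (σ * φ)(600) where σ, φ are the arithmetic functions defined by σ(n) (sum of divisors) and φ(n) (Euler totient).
(σ * φ)(600) = 14400

Divisors of 600: [1, 2, 3, 4, 5, 6, 8, 10, 12, 15, 20, 24, 25, 30, 40, 50, 60, 75, 100, 120, 150, 200, 300, 600]. For each d | 600:
  d = 1: σ(1) · φ(600/1) = 1 · 160 = 160
  d = 2: σ(2) · φ(600/2) = 3 · 80 = 240
  d = 3: σ(3) · φ(600/3) = 4 · 80 = 320
  d = 4: σ(4) · φ(600/4) = 7 · 40 = 280
  d = 5: σ(5) · φ(600/5) = 6 · 32 = 192
  d = 6: σ(6) · φ(600/6) = 12 · 40 = 480
  d = 8: σ(8) · φ(600/8) = 15 · 40 = 600
  d = 10: σ(10) · φ(600/10) = 18 · 16 = 288
  d = 12: σ(12) · φ(600/12) = 28 · 20 = 560
  d = 15: σ(15) · φ(600/15) = 24 · 16 = 384
  d = 20: σ(20) · φ(600/20) = 42 · 8 = 336
  d = 24: σ(24) · φ(600/24) = 60 · 20 = 1200
  d = 25: σ(25) · φ(600/25) = 31 · 8 = 248
  d = 30: σ(30) · φ(600/30) = 72 · 8 = 576
  d = 40: σ(40) · φ(600/40) = 90 · 8 = 720
  d = 50: σ(50) · φ(600/50) = 93 · 4 = 372
  d = 60: σ(60) · φ(600/60) = 168 · 4 = 672
  d = 75: σ(75) · φ(600/75) = 124 · 4 = 496
  d = 100: σ(100) · φ(600/100) = 217 · 2 = 434
  d = 120: σ(120) · φ(600/120) = 360 · 4 = 1440
  d = 150: σ(150) · φ(600/150) = 372 · 2 = 744
  d = 200: σ(200) · φ(600/200) = 465 · 2 = 930
  d = 300: σ(300) · φ(600/300) = 868 · 1 = 868
  d = 600: σ(600) · φ(600/600) = 1860 · 1 = 1860
Summing: (σ * φ)(600) = 160 + 240 + 320 + 280 + 192 + 480 + 600 + 288 + 560 + 384 + 336 + 1200 + 248 + 576 + 720 + 372 + 672 + 496 + 434 + 1440 + 744 + 930 + 868 + 1860 = 14400.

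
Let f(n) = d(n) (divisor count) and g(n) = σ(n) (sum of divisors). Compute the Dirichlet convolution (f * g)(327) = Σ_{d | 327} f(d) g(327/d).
(d * σ)(327) = 672

Divisors of 327: [1, 3, 109, 327]. For each d | 327:
  d = 1: d(1) · σ(327/1) = 1 · 440 = 440
  d = 3: d(3) · σ(327/3) = 2 · 110 = 220
  d = 109: d(109) · σ(327/109) = 2 · 4 = 8
  d = 327: d(327) · σ(327/327) = 4 · 1 = 4
Summing: (d * σ)(327) = 440 + 220 + 8 + 4 = 672.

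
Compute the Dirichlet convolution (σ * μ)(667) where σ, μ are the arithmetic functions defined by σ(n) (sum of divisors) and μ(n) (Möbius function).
(σ * μ)(667) = 667

Divisors of 667: [1, 23, 29, 667]. For each d | 667:
  d = 1: σ(1) · μ(667/1) = 1 · 1 = 1
  d = 23: σ(23) · μ(667/23) = 24 · -1 = -24
  d = 29: σ(29) · μ(667/29) = 30 · -1 = -30
  d = 667: σ(667) · μ(667/667) = 720 · 1 = 720
Summing: (σ * μ)(667) = 1 + -24 + -30 + 720 = 667.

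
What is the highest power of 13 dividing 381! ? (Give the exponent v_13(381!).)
v_13(381!) = 31

Legendre's formula: v_p(n!) = Σ_{k ≥ 1} ⌊n / p^k⌋. For p = 13, n = 381, the terms are:
  ⌊381/13^1⌋ = ⌊381/13⌋ = 29
  ⌊381/13^2⌋ = ⌊381/169⌋ = 2
(the next term ⌊381/13^3⌋ = 0, terminating the sum). Summing: v_13(381!) = 29 + 2 = 31.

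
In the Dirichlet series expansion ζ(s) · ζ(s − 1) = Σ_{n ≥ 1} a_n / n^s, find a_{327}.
σ(327) = 440

In the product (Σ m^0/m^s)(Σ k / k^s) = Σ (Σ_{d | n} d) / n^s, the coefficient of 1/n^s is σ(n) = Σ_{d | n} d. For n = 327, divisors are [1, 3, 109, 327]; summing: σ(327) = 440.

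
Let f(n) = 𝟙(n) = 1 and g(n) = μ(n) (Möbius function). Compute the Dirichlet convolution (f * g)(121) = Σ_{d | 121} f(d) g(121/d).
(𝟙 * μ)(121) = 0

Divisors of 121: [1, 11, 121]. For each d | 121:
  d = 1: 𝟙(1) · μ(121/1) = 1 · 0 = 0
  d = 11: 𝟙(11) · μ(121/11) = 1 · -1 = -1
  d = 121: 𝟙(121) · μ(121/121) = 1 · 1 = 1
Summing: (𝟙 * μ)(121) = 0 + -1 + 1 = 0.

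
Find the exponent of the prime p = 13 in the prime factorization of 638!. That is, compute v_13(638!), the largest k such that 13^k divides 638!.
v_13(638!) = 52

Legendre's formula: v_p(n!) = Σ_{k ≥ 1} ⌊n / p^k⌋. For p = 13, n = 638, the terms are:
  ⌊638/13^1⌋ = ⌊638/13⌋ = 49
  ⌊638/13^2⌋ = ⌊638/169⌋ = 3
(the next term ⌊638/13^3⌋ = 0, terminating the sum). Summing: v_13(638!) = 49 + 3 = 52.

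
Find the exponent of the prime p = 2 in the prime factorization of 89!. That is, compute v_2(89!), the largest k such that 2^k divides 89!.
v_2(89!) = 85

Legendre's formula: v_p(n!) = Σ_{k ≥ 1} ⌊n / p^k⌋. For p = 2, n = 89, the terms are:
  ⌊89/2^1⌋ = ⌊89/2⌋ = 44
  ⌊89/2^2⌋ = ⌊89/4⌋ = 22
  ⌊89/2^3⌋ = ⌊89/8⌋ = 11
  ⌊89/2^4⌋ = ⌊89/16⌋ = 5
  ⌊89/2^5⌋ = ⌊89/32⌋ = 2
  ⌊89/2^6⌋ = ⌊89/64⌋ = 1
(the next term ⌊89/2^7⌋ = 0, terminating the sum). Summing: v_2(89!) = 44 + 22 + 11 + 5 + 2 + 1 = 85.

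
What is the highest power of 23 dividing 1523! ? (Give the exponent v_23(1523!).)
v_23(1523!) = 68

Legendre's formula: v_p(n!) = Σ_{k ≥ 1} ⌊n / p^k⌋. For p = 23, n = 1523, the terms are:
  ⌊1523/23^1⌋ = ⌊1523/23⌋ = 66
  ⌊1523/23^2⌋ = ⌊1523/529⌋ = 2
(the next term ⌊1523/23^3⌋ = 0, terminating the sum). Summing: v_23(1523!) = 66 + 2 = 68.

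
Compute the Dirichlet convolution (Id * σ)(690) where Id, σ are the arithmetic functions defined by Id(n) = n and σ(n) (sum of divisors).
(Id * σ)(690) = 18095

Divisors of 690: [1, 2, 3, 5, 6, 10, 15, 23, 30, 46, 69, 115, 138, 230, 345, 690]. For each d | 690:
  d = 1: Id(1) · σ(690/1) = 1 · 1728 = 1728
  d = 2: Id(2) · σ(690/2) = 2 · 576 = 1152
  d = 3: Id(3) · σ(690/3) = 3 · 432 = 1296
  d = 5: Id(5) · σ(690/5) = 5 · 288 = 1440
  d = 6: Id(6) · σ(690/6) = 6 · 144 = 864
  d = 10: Id(10) · σ(690/10) = 10 · 96 = 960
  d = 15: Id(15) · σ(690/15) = 15 · 72 = 1080
  d = 23: Id(23) · σ(690/23) = 23 · 72 = 1656
  d = 30: Id(30) · σ(690/30) = 30 · 24 = 720
  d = 46: Id(46) · σ(690/46) = 46 · 24 = 1104
  d = 69: Id(69) · σ(690/69) = 69 · 18 = 1242
  d = 115: Id(115) · σ(690/115) = 115 · 12 = 1380
  d = 138: Id(138) · σ(690/138) = 138 · 6 = 828
  d = 230: Id(230) · σ(690/230) = 230 · 4 = 920
  d = 345: Id(345) · σ(690/345) = 345 · 3 = 1035
  d = 690: Id(690) · σ(690/690) = 690 · 1 = 690
Summing: (Id * σ)(690) = 1728 + 1152 + 1296 + 1440 + 864 + 960 + 1080 + 1656 + 720 + 1104 + 1242 + 1380 + 828 + 920 + 1035 + 690 = 18095.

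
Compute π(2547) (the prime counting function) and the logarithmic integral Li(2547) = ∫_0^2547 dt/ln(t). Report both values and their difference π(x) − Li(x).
π(2547) = 372;  Li(2547) ≈ 385.61;  π(x) − Li(x) ≈ -13.61.

Direct count of primes ≤ 2547 gives π(2547) = 372. Numerical evaluation of the logarithmic integral gives Li(2547) ≈ 385.61. The difference π(x) − Li(x) ≈ -13.61 is typically negative for small/moderate x (Li(x) overestimates), though Littlewood's theorem shows this sign changes infinitely often.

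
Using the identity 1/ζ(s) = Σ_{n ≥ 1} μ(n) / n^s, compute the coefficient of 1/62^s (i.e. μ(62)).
μ(62) = 1

Factor n = 62 = 2 · 31. μ(n) = 0 if any exponent ≥ 2 (not squarefree); otherwise μ(n) = (−1)^{ω(n)} where ω(n) is the number of distinct prime factors. Applying: μ(62) = 1.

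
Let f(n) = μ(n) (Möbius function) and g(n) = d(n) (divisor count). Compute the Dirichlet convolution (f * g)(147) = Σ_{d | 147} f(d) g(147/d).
(μ * d)(147) = 1

Divisors of 147: [1, 3, 7, 21, 49, 147]. For each d | 147:
  d = 1: μ(1) · d(147/1) = 1 · 6 = 6
  d = 3: μ(3) · d(147/3) = -1 · 3 = -3
  d = 7: μ(7) · d(147/7) = -1 · 4 = -4
  d = 21: μ(21) · d(147/21) = 1 · 2 = 2
  d = 49: μ(49) · d(147/49) = 0 · 2 = 0
  d = 147: μ(147) · d(147/147) = 0 · 1 = 0
Summing: (μ * d)(147) = 6 + -3 + -4 + 2 + 0 + 0 = 1.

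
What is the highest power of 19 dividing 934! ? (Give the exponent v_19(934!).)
v_19(934!) = 51

Legendre's formula: v_p(n!) = Σ_{k ≥ 1} ⌊n / p^k⌋. For p = 19, n = 934, the terms are:
  ⌊934/19^1⌋ = ⌊934/19⌋ = 49
  ⌊934/19^2⌋ = ⌊934/361⌋ = 2
(the next term ⌊934/19^3⌋ = 0, terminating the sum). Summing: v_19(934!) = 49 + 2 = 51.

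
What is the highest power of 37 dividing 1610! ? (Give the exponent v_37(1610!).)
v_37(1610!) = 44

Legendre's formula: v_p(n!) = Σ_{k ≥ 1} ⌊n / p^k⌋. For p = 37, n = 1610, the terms are:
  ⌊1610/37^1⌋ = ⌊1610/37⌋ = 43
  ⌊1610/37^2⌋ = ⌊1610/1369⌋ = 1
(the next term ⌊1610/37^3⌋ = 0, terminating the sum). Summing: v_37(1610!) = 43 + 1 = 44.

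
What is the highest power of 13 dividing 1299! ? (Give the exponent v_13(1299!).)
v_13(1299!) = 106

Legendre's formula: v_p(n!) = Σ_{k ≥ 1} ⌊n / p^k⌋. For p = 13, n = 1299, the terms are:
  ⌊1299/13^1⌋ = ⌊1299/13⌋ = 99
  ⌊1299/13^2⌋ = ⌊1299/169⌋ = 7
(the next term ⌊1299/13^3⌋ = 0, terminating the sum). Summing: v_13(1299!) = 99 + 7 = 106.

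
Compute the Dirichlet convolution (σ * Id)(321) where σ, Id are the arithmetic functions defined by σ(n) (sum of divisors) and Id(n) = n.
(σ * Id)(321) = 1505

Divisors of 321: [1, 3, 107, 321]. For each d | 321:
  d = 1: σ(1) · Id(321/1) = 1 · 321 = 321
  d = 3: σ(3) · Id(321/3) = 4 · 107 = 428
  d = 107: σ(107) · Id(321/107) = 108 · 3 = 324
  d = 321: σ(321) · Id(321/321) = 432 · 1 = 432
Summing: (σ * Id)(321) = 321 + 428 + 324 + 432 = 1505.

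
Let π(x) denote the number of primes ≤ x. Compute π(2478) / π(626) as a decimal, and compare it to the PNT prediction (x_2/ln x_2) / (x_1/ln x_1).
π(2478)/π(626) = 367/114 ≈ 3.2193;  PNT prediction ≈ 3.2616.

π(626) = 114 and π(2478) = 367, so π(2478)/π(626) ≈ 3.2193. The PNT-predicted ratio is (2478/ln(2478)) / (626/ln(626)) ≈ 3.2616. The two agree to within a few percent, as expected.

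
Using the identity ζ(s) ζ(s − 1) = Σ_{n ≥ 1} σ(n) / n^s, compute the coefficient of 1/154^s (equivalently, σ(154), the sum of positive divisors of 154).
σ(154) = 288

In the product (Σ m^0/m^s)(Σ k / k^s) = Σ (Σ_{d | n} d) / n^s, the coefficient of 1/n^s is σ(n) = Σ_{d | n} d. For n = 154, divisors are [1, 2, 7, 11, 14, 22, 77, 154]; summing: σ(154) = 288.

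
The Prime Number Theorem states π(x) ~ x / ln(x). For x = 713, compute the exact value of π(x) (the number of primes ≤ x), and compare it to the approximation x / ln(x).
π(713) = 127;  x/ln(x) ≈ 108.53;  relative error ≈ 14.54%.

Directly count primes up to 713: π(713) = 127. The PNT approximation gives 713/ln(713) ≈ 713/6.56948 ≈ 108.53. Relative error (π(x) − x/ln(x)) / π(x) ≈ 14.54%; the approximation is known to undercount slightly (Li(x) is a better estimate).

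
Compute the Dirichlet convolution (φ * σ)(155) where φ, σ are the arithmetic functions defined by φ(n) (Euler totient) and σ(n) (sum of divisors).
(φ * σ)(155) = 620

Divisors of 155: [1, 5, 31, 155]. For each d | 155:
  d = 1: φ(1) · σ(155/1) = 1 · 192 = 192
  d = 5: φ(5) · σ(155/5) = 4 · 32 = 128
  d = 31: φ(31) · σ(155/31) = 30 · 6 = 180
  d = 155: φ(155) · σ(155/155) = 120 · 1 = 120
Summing: (φ * σ)(155) = 192 + 128 + 180 + 120 = 620.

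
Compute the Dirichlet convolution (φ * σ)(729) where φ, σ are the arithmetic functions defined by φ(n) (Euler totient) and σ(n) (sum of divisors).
(φ * σ)(729) = 5103

Divisors of 729: [1, 3, 9, 27, 81, 243, 729]. For each d | 729:
  d = 1: φ(1) · σ(729/1) = 1 · 1093 = 1093
  d = 3: φ(3) · σ(729/3) = 2 · 364 = 728
  d = 9: φ(9) · σ(729/9) = 6 · 121 = 726
  d = 27: φ(27) · σ(729/27) = 18 · 40 = 720
  d = 81: φ(81) · σ(729/81) = 54 · 13 = 702
  d = 243: φ(243) · σ(729/243) = 162 · 4 = 648
  d = 729: φ(729) · σ(729/729) = 486 · 1 = 486
Summing: (φ * σ)(729) = 1093 + 728 + 726 + 720 + 702 + 648 + 486 = 5103.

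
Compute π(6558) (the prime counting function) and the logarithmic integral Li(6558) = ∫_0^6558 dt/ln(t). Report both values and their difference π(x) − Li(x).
π(6558) = 847;  Li(6558) ≈ 864.23;  π(x) − Li(x) ≈ -17.23.

Direct count of primes ≤ 6558 gives π(6558) = 847. Numerical evaluation of the logarithmic integral gives Li(6558) ≈ 864.23. The difference π(x) − Li(x) ≈ -17.23 is typically negative for small/moderate x (Li(x) overestimates), though Littlewood's theorem shows this sign changes infinitely often.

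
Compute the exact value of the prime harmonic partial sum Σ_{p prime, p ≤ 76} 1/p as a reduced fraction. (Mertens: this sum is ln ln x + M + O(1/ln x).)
Σ 1/p = 71544353681891529224514036059/40729680599249024150621323470

π(76) = 21, so the primes ≤ 76 are [2, 3, 5, 7, 11, 13, 17, 19, 23, 29, 31, 37, 41, 43, 47, 53, 59, 61, 67, 71, 73]. Summing 1/p over these primes: 71544353681891529224514036059/40729680599249024150621323470 ≈ 1.7566. Mertens estimate ln ln(76) + 0.2615 ≈ 1.7272.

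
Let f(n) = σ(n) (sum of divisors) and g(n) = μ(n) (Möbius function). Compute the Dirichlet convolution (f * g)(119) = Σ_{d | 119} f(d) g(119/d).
(σ * μ)(119) = 119

Divisors of 119: [1, 7, 17, 119]. For each d | 119:
  d = 1: σ(1) · μ(119/1) = 1 · 1 = 1
  d = 7: σ(7) · μ(119/7) = 8 · -1 = -8
  d = 17: σ(17) · μ(119/17) = 18 · -1 = -18
  d = 119: σ(119) · μ(119/119) = 144 · 1 = 144
Summing: (σ * μ)(119) = 1 + -8 + -18 + 144 = 119.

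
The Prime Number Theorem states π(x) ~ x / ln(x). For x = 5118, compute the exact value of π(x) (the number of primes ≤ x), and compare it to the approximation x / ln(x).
π(5118) = 684;  x/ln(x) ≈ 599.26;  relative error ≈ 12.39%.

Directly count primes up to 5118: π(5118) = 684. The PNT approximation gives 5118/ln(5118) ≈ 5118/8.54052 ≈ 599.26. Relative error (π(x) − x/ln(x)) / π(x) ≈ 12.39%; the approximation is known to undercount slightly (Li(x) is a better estimate).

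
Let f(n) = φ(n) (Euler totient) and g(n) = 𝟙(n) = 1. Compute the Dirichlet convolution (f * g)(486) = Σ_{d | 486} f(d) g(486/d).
(φ * 𝟙)(486) = 486

Divisors of 486: [1, 2, 3, 6, 9, 18, 27, 54, 81, 162, 243, 486]. For each d | 486:
  d = 1: φ(1) · 𝟙(486/1) = 1 · 1 = 1
  d = 2: φ(2) · 𝟙(486/2) = 1 · 1 = 1
  d = 3: φ(3) · 𝟙(486/3) = 2 · 1 = 2
  d = 6: φ(6) · 𝟙(486/6) = 2 · 1 = 2
  d = 9: φ(9) · 𝟙(486/9) = 6 · 1 = 6
  d = 18: φ(18) · 𝟙(486/18) = 6 · 1 = 6
  d = 27: φ(27) · 𝟙(486/27) = 18 · 1 = 18
  d = 54: φ(54) · 𝟙(486/54) = 18 · 1 = 18
  d = 81: φ(81) · 𝟙(486/81) = 54 · 1 = 54
  d = 162: φ(162) · 𝟙(486/162) = 54 · 1 = 54
  d = 243: φ(243) · 𝟙(486/243) = 162 · 1 = 162
  d = 486: φ(486) · 𝟙(486/486) = 162 · 1 = 162
Summing: (φ * 𝟙)(486) = 1 + 1 + 2 + 2 + 6 + 6 + 18 + 18 + 54 + 54 + 162 + 162 = 486.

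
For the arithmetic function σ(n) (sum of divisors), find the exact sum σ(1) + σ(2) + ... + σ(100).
Σ_{n ≤ 100} σ(n) = 8299

Compute σ(n) for each 1 ≤ n ≤ 100: σ(1) = 1, σ(2) = 3, σ(3) = 4, σ(4) = 7, σ(5) = 6, σ(6) = 12, σ(7) = 8, σ(8) = 15, σ(9) = 13, σ(10) = 18, σ(11) = 12, σ(12) = 28, σ(13) = 14, σ(14) = 24, σ(15) = 24, σ(16) = 31, σ(17) = 18, σ(18) = 39, σ(19) = 20, σ(20) = 42, σ(21) = 32, σ(22) = 36, σ(23) = 24, σ(24) = 60, σ(25) = 31, σ(26) = 42, σ(27) = 40, σ(28) = 56, σ(29) = 30, σ(30) = 72, σ(31) = 32, σ(32) = 63, σ(33) = 48, σ(34) = 54, σ(35) = 48, σ(36) = 91, σ(37) = 38, σ(38) = 60, σ(39) = 56, σ(40) = 90, σ(41) = 42, σ(42) = 96, σ(43) = 44, σ(44) = 84, σ(45) = 78, σ(46) = 72, σ(47) = 48, σ(48) = 124, σ(49) = 57, σ(50) = 93, σ(51) = 72, σ(52) = 98, σ(53) = 54, σ(54) = 120, σ(55) = 72, σ(56) = 120, σ(57) = 80, σ(58) = 90, σ(59) = 60, σ(60) = 168, σ(61) = 62, σ(62) = 96, σ(63) = 104, σ(64) = 127, σ(65) = 84, σ(66) = 144, σ(67) = 68, σ(68) = 126, σ(69) = 96, σ(70) = 144, σ(71) = 72, σ(72) = 195, σ(73) = 74, σ(74) = 114, σ(75) = 124, σ(76) = 140, σ(77) = 96, σ(78) = 168, σ(79) = 80, σ(80) = 186, σ(81) = 121, σ(82) = 126, σ(83) = 84, σ(84) = 224, σ(85) = 108, σ(86) = 132, σ(87) = 120, σ(88) = 180, σ(89) = 90, σ(90) = 234, σ(91) = 112, σ(92) = 168, σ(93) = 128, σ(94) = 144, σ(95) = 120, σ(96) = 252, σ(97) = 98, σ(98) = 171, σ(99) = 156, σ(100) = 217. Summing all 100 values: 8299. (Average order: Σ_{n ≤ x} σ(n) ~ (π²/12) x². For x = 100, (π²/12)·100² ≈ 8224.67.)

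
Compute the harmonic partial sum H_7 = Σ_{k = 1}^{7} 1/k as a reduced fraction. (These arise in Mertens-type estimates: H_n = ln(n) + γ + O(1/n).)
H_7 = 363/140

Direct summation: H_7 = 1 + 1/2 + ... + 1/7. The least common denominator is lcm(1, ..., 7) = 420; over this denominator the numerator is 420 + 210 + 140 + 105 + 84 + 70 + 60 = 1089, so H_7 = 1089/420; reducing by gcd(1089, 420) = 3 gives 363/140 ≈ 2.59286. (The PNT-adjacent estimate ln(7) + γ ≈ 2.52313 matches within O(1/n).)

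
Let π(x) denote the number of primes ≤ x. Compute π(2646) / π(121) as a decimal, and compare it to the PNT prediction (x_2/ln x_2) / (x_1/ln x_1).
π(2646)/π(121) = 382/30 ≈ 12.7333;  PNT prediction ≈ 13.3074.

π(121) = 30 and π(2646) = 382, so π(2646)/π(121) ≈ 12.7333. The PNT-predicted ratio is (2646/ln(2646)) / (121/ln(121)) ≈ 13.3074. The two agree to within a few percent, as expected.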